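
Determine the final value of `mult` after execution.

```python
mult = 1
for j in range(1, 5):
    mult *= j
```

Let's trace through this code step by step.

Initialize: mult = 1
Entering loop: for j in range(1, 5):

After execution: mult = 24
24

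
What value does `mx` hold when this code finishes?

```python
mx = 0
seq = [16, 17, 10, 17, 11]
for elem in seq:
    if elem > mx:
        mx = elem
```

Let's trace through this code step by step.

Initialize: mx = 0
Initialize: seq = [16, 17, 10, 17, 11]
Entering loop: for elem in seq:

After execution: mx = 17
17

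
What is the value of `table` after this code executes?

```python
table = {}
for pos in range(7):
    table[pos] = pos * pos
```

Let's trace through this code step by step.

Initialize: table = {}
Entering loop: for pos in range(7):

After execution: table = {0: 0, 1: 1, 2: 4, 3: 9, 4: 16, 5: 25, 6: 36}
{0: 0, 1: 1, 2: 4, 3: 9, 4: 16, 5: 25, 6: 36}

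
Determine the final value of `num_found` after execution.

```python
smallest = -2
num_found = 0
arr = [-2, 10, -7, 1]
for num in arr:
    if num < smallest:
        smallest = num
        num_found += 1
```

Let's trace through this code step by step.

Initialize: smallest = -2
Initialize: num_found = 0
Initialize: arr = [-2, 10, -7, 1]
Entering loop: for num in arr:

After execution: num_found = 1
1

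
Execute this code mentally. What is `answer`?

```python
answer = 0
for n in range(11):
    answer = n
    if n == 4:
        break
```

Let's trace through this code step by step.

Initialize: answer = 0
Entering loop: for n in range(11):

After execution: answer = 4
4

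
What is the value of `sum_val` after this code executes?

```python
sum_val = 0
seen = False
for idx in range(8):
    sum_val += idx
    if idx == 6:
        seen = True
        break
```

Let's trace through this code step by step.

Initialize: sum_val = 0
Initialize: seen = False
Entering loop: for idx in range(8):

After execution: sum_val = 21
21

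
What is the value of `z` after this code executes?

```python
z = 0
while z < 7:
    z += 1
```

Let's trace through this code step by step.

Initialize: z = 0
Entering loop: while z < 7:

After execution: z = 7
7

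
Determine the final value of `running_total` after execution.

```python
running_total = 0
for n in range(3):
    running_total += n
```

Let's trace through this code step by step.

Initialize: running_total = 0
Entering loop: for n in range(3):

After execution: running_total = 3
3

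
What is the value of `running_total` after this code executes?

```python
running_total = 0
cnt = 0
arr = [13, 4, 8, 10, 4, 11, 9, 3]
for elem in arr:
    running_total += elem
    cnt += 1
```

Let's trace through this code step by step.

Initialize: running_total = 0
Initialize: cnt = 0
Initialize: arr = [13, 4, 8, 10, 4, 11, 9, 3]
Entering loop: for elem in arr:

After execution: running_total = 62
62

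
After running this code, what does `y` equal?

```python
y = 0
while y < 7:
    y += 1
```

Let's trace through this code step by step.

Initialize: y = 0
Entering loop: while y < 7:

After execution: y = 7
7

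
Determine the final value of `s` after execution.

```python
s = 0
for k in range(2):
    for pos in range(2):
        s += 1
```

Let's trace through this code step by step.

Initialize: s = 0
Entering loop: for k in range(2):

After execution: s = 4
4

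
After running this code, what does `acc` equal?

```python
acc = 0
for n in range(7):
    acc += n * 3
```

Let's trace through this code step by step.

Initialize: acc = 0
Entering loop: for n in range(7):

After execution: acc = 63
63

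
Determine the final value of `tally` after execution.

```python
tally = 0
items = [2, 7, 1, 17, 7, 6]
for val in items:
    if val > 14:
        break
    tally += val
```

Let's trace through this code step by step.

Initialize: tally = 0
Initialize: items = [2, 7, 1, 17, 7, 6]
Entering loop: for val in items:

After execution: tally = 10
10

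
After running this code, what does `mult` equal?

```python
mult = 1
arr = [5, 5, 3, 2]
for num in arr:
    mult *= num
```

Let's trace through this code step by step.

Initialize: mult = 1
Initialize: arr = [5, 5, 3, 2]
Entering loop: for num in arr:

After execution: mult = 150
150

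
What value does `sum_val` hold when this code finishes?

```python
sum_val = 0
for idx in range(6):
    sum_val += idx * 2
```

Let's trace through this code step by step.

Initialize: sum_val = 0
Entering loop: for idx in range(6):

After execution: sum_val = 30
30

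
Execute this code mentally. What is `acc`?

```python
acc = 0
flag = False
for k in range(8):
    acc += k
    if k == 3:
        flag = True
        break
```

Let's trace through this code step by step.

Initialize: acc = 0
Initialize: flag = False
Entering loop: for k in range(8):

After execution: acc = 6
6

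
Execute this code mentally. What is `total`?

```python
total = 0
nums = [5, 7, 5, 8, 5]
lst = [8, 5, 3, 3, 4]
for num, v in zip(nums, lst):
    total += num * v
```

Let's trace through this code step by step.

Initialize: total = 0
Initialize: nums = [5, 7, 5, 8, 5]
Initialize: lst = [8, 5, 3, 3, 4]
Entering loop: for num, v in zip(nums, lst):

After execution: total = 134
134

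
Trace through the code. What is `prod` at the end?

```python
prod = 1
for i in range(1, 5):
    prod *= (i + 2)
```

Let's trace through this code step by step.

Initialize: prod = 1
Entering loop: for i in range(1, 5):

After execution: prod = 360
360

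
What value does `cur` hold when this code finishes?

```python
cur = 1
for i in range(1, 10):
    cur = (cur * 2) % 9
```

Let's trace through this code step by step.

Initialize: cur = 1
Entering loop: for i in range(1, 10):

After execution: cur = 8
8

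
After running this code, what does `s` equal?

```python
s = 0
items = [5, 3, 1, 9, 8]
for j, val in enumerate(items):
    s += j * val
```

Let's trace through this code step by step.

Initialize: s = 0
Initialize: items = [5, 3, 1, 9, 8]
Entering loop: for j, val in enumerate(items):

After execution: s = 64
64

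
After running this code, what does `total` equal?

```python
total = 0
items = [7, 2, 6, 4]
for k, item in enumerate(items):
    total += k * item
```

Let's trace through this code step by step.

Initialize: total = 0
Initialize: items = [7, 2, 6, 4]
Entering loop: for k, item in enumerate(items):

After execution: total = 26
26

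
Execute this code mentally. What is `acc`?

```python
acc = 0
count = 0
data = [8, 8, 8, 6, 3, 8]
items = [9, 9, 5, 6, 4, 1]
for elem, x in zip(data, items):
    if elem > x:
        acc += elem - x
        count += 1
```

Let's trace through this code step by step.

Initialize: acc = 0
Initialize: count = 0
Initialize: data = [8, 8, 8, 6, 3, 8]
Initialize: items = [9, 9, 5, 6, 4, 1]
Entering loop: for elem, x in zip(data, items):

After execution: acc = 10
10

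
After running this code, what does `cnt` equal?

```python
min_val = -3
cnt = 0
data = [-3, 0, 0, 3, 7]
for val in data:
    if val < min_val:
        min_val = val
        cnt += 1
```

Let's trace through this code step by step.

Initialize: min_val = -3
Initialize: cnt = 0
Initialize: data = [-3, 0, 0, 3, 7]
Entering loop: for val in data:

After execution: cnt = 0
0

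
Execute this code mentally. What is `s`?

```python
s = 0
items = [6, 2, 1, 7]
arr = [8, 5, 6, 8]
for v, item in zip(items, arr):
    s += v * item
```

Let's trace through this code step by step.

Initialize: s = 0
Initialize: items = [6, 2, 1, 7]
Initialize: arr = [8, 5, 6, 8]
Entering loop: for v, item in zip(items, arr):

After execution: s = 120
120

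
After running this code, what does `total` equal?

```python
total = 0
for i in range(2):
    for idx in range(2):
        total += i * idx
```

Let's trace through this code step by step.

Initialize: total = 0
Entering loop: for i in range(2):

After execution: total = 1
1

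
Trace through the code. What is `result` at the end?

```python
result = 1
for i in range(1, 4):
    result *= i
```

Let's trace through this code step by step.

Initialize: result = 1
Entering loop: for i in range(1, 4):

After execution: result = 6
6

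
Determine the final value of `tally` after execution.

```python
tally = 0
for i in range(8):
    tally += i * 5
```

Let's trace through this code step by step.

Initialize: tally = 0
Entering loop: for i in range(8):

After execution: tally = 140
140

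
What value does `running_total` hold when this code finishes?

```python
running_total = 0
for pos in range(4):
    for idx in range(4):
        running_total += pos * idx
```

Let's trace through this code step by step.

Initialize: running_total = 0
Entering loop: for pos in range(4):

After execution: running_total = 36
36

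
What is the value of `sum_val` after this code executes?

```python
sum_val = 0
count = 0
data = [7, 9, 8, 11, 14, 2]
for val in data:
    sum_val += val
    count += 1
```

Let's trace through this code step by step.

Initialize: sum_val = 0
Initialize: count = 0
Initialize: data = [7, 9, 8, 11, 14, 2]
Entering loop: for val in data:

After execution: sum_val = 51
51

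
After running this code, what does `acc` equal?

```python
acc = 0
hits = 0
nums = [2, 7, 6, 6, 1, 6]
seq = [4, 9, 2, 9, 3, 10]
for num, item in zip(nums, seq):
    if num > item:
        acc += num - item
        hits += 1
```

Let's trace through this code step by step.

Initialize: acc = 0
Initialize: hits = 0
Initialize: nums = [2, 7, 6, 6, 1, 6]
Initialize: seq = [4, 9, 2, 9, 3, 10]
Entering loop: for num, item in zip(nums, seq):

After execution: acc = 4
4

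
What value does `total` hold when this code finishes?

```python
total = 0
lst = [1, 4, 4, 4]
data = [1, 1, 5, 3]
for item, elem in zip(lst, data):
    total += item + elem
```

Let's trace through this code step by step.

Initialize: total = 0
Initialize: lst = [1, 4, 4, 4]
Initialize: data = [1, 1, 5, 3]
Entering loop: for item, elem in zip(lst, data):

After execution: total = 23
23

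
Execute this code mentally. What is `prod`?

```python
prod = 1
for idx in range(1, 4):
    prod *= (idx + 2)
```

Let's trace through this code step by step.

Initialize: prod = 1
Entering loop: for idx in range(1, 4):

After execution: prod = 60
60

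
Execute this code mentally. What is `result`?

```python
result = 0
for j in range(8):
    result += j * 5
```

Let's trace through this code step by step.

Initialize: result = 0
Entering loop: for j in range(8):

After execution: result = 140
140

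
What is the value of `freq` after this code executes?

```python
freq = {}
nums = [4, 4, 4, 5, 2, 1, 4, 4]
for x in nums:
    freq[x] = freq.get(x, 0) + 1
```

Let's trace through this code step by step.

Initialize: freq = {}
Initialize: nums = [4, 4, 4, 5, 2, 1, 4, 4]
Entering loop: for x in nums:

After execution: freq = {4: 5, 5: 1, 2: 1, 1: 1}
{4: 5, 5: 1, 2: 1, 1: 1}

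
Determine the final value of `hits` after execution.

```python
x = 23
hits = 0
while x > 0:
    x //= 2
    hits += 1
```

Let's trace through this code step by step.

Initialize: x = 23
Initialize: hits = 0
Entering loop: while x > 0:

After execution: hits = 5
5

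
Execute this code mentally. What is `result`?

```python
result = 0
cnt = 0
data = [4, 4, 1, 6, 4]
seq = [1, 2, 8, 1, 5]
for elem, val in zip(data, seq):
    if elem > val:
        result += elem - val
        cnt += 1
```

Let's trace through this code step by step.

Initialize: result = 0
Initialize: cnt = 0
Initialize: data = [4, 4, 1, 6, 4]
Initialize: seq = [1, 2, 8, 1, 5]
Entering loop: for elem, val in zip(data, seq):

After execution: result = 10
10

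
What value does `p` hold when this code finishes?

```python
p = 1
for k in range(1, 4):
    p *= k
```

Let's trace through this code step by step.

Initialize: p = 1
Entering loop: for k in range(1, 4):

After execution: p = 6
6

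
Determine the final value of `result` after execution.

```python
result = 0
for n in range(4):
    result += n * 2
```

Let's trace through this code step by step.

Initialize: result = 0
Entering loop: for n in range(4):

After execution: result = 12
12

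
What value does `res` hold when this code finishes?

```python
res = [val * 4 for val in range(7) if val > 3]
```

Let's trace through this code step by step.

Initialize: res = [val * 4 for val in range(7) if val > 3]

After execution: res = [16, 20, 24]
[16, 20, 24]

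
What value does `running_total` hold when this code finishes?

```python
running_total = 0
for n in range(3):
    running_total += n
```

Let's trace through this code step by step.

Initialize: running_total = 0
Entering loop: for n in range(3):

After execution: running_total = 3
3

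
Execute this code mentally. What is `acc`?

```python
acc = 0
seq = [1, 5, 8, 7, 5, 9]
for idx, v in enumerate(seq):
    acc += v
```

Let's trace through this code step by step.

Initialize: acc = 0
Initialize: seq = [1, 5, 8, 7, 5, 9]
Entering loop: for idx, v in enumerate(seq):

After execution: acc = 35
35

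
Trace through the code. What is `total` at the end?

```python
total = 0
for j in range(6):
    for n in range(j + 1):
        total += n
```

Let's trace through this code step by step.

Initialize: total = 0
Entering loop: for j in range(6):

After execution: total = 35
35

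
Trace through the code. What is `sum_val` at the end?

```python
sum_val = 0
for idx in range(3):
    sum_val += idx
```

Let's trace through this code step by step.

Initialize: sum_val = 0
Entering loop: for idx in range(3):

After execution: sum_val = 3
3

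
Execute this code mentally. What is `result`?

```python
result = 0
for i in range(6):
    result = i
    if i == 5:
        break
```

Let's trace through this code step by step.

Initialize: result = 0
Entering loop: for i in range(6):

After execution: result = 5
5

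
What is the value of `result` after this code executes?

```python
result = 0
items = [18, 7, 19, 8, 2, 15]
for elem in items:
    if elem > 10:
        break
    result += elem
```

Let's trace through this code step by step.

Initialize: result = 0
Initialize: items = [18, 7, 19, 8, 2, 15]
Entering loop: for elem in items:

After execution: result = 0
0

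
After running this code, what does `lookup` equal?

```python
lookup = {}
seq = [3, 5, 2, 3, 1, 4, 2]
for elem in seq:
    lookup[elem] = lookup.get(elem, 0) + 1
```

Let's trace through this code step by step.

Initialize: lookup = {}
Initialize: seq = [3, 5, 2, 3, 1, 4, 2]
Entering loop: for elem in seq:

After execution: lookup = {3: 2, 5: 1, 2: 2, 1: 1, 4: 1}
{3: 2, 5: 1, 2: 2, 1: 1, 4: 1}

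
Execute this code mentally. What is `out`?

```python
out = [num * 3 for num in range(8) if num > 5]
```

Let's trace through this code step by step.

Initialize: out = [num * 3 for num in range(8) if num > 5]

After execution: out = [18, 21]
[18, 21]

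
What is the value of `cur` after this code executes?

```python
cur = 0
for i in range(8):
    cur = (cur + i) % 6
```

Let's trace through this code step by step.

Initialize: cur = 0
Entering loop: for i in range(8):

After execution: cur = 4
4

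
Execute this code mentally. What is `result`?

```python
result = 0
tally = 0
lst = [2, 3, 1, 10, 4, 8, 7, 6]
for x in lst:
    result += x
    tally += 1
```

Let's trace through this code step by step.

Initialize: result = 0
Initialize: tally = 0
Initialize: lst = [2, 3, 1, 10, 4, 8, 7, 6]
Entering loop: for x in lst:

After execution: result = 41
41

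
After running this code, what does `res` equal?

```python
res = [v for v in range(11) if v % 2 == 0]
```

Let's trace through this code step by step.

Initialize: res = [v for v in range(11) if v % 2 == 0]

After execution: res = [0, 2, 4, 6, 8, 10]
[0, 2, 4, 6, 8, 10]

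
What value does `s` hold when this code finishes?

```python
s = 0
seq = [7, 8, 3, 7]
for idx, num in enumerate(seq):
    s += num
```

Let's trace through this code step by step.

Initialize: s = 0
Initialize: seq = [7, 8, 3, 7]
Entering loop: for idx, num in enumerate(seq):

After execution: s = 25
25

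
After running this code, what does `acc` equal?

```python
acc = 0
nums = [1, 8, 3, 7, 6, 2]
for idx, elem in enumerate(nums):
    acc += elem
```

Let's trace through this code step by step.

Initialize: acc = 0
Initialize: nums = [1, 8, 3, 7, 6, 2]
Entering loop: for idx, elem in enumerate(nums):

After execution: acc = 27
27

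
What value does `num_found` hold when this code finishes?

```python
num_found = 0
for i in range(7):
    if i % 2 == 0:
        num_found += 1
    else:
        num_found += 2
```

Let's trace through this code step by step.

Initialize: num_found = 0
Entering loop: for i in range(7):

After execution: num_found = 10
10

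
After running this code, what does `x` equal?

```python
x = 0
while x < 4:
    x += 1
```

Let's trace through this code step by step.

Initialize: x = 0
Entering loop: while x < 4:

After execution: x = 4
4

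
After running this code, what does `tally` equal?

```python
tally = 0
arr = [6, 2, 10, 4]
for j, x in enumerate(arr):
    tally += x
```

Let's trace through this code step by step.

Initialize: tally = 0
Initialize: arr = [6, 2, 10, 4]
Entering loop: for j, x in enumerate(arr):

After execution: tally = 22
22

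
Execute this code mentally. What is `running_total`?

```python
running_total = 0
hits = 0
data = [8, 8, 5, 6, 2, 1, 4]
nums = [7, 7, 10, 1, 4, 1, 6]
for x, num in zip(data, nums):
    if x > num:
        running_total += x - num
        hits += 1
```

Let's trace through this code step by step.

Initialize: running_total = 0
Initialize: hits = 0
Initialize: data = [8, 8, 5, 6, 2, 1, 4]
Initialize: nums = [7, 7, 10, 1, 4, 1, 6]
Entering loop: for x, num in zip(data, nums):

After execution: running_total = 7
7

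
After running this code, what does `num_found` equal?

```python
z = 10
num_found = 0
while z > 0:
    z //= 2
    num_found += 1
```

Let's trace through this code step by step.

Initialize: z = 10
Initialize: num_found = 0
Entering loop: while z > 0:

After execution: num_found = 4
4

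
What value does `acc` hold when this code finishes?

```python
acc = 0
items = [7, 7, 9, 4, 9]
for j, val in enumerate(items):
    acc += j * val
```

Let's trace through this code step by step.

Initialize: acc = 0
Initialize: items = [7, 7, 9, 4, 9]
Entering loop: for j, val in enumerate(items):

After execution: acc = 73
73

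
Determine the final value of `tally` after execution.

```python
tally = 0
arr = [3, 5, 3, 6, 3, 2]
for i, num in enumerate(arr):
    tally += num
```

Let's trace through this code step by step.

Initialize: tally = 0
Initialize: arr = [3, 5, 3, 6, 3, 2]
Entering loop: for i, num in enumerate(arr):

After execution: tally = 22
22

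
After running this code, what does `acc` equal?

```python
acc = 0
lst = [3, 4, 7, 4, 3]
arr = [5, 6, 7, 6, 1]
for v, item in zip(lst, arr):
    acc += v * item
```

Let's trace through this code step by step.

Initialize: acc = 0
Initialize: lst = [3, 4, 7, 4, 3]
Initialize: arr = [5, 6, 7, 6, 1]
Entering loop: for v, item in zip(lst, arr):

After execution: acc = 115
115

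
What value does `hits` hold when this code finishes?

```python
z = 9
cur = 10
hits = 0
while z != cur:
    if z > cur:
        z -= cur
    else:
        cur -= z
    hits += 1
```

Let's trace through this code step by step.

Initialize: z = 9
Initialize: cur = 10
Initialize: hits = 0
Entering loop: while z != cur:

After execution: hits = 9
9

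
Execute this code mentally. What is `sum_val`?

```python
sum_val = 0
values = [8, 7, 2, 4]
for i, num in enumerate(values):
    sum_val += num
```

Let's trace through this code step by step.

Initialize: sum_val = 0
Initialize: values = [8, 7, 2, 4]
Entering loop: for i, num in enumerate(values):

After execution: sum_val = 21
21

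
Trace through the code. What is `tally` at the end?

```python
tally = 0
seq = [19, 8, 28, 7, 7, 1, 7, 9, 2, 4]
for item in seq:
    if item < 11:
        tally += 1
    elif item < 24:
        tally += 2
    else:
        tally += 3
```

Let's trace through this code step by step.

Initialize: tally = 0
Initialize: seq = [19, 8, 28, 7, 7, 1, 7, 9, 2, 4]
Entering loop: for item in seq:

After execution: tally = 13
13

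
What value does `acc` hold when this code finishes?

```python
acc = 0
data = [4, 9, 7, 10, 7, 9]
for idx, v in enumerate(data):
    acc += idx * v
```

Let's trace through this code step by step.

Initialize: acc = 0
Initialize: data = [4, 9, 7, 10, 7, 9]
Entering loop: for idx, v in enumerate(data):

After execution: acc = 126
126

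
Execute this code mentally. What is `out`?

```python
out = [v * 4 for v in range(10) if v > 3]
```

Let's trace through this code step by step.

Initialize: out = [v * 4 for v in range(10) if v > 3]

After execution: out = [16, 20, 24, 28, 32, 36]
[16, 20, 24, 28, 32, 36]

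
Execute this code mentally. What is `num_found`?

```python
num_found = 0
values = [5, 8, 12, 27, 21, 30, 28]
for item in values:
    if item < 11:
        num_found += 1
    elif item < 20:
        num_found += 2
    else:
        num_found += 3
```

Let's trace through this code step by step.

Initialize: num_found = 0
Initialize: values = [5, 8, 12, 27, 21, 30, 28]
Entering loop: for item in values:

After execution: num_found = 16
16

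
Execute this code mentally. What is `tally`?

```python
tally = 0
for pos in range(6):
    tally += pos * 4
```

Let's trace through this code step by step.

Initialize: tally = 0
Entering loop: for pos in range(6):

After execution: tally = 60
60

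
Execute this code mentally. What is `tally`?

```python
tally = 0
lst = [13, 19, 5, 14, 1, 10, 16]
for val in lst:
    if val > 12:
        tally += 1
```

Let's trace through this code step by step.

Initialize: tally = 0
Initialize: lst = [13, 19, 5, 14, 1, 10, 16]
Entering loop: for val in lst:

After execution: tally = 4
4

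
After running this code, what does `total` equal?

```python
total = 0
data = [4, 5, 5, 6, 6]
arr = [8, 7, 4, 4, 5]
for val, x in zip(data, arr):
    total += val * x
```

Let's trace through this code step by step.

Initialize: total = 0
Initialize: data = [4, 5, 5, 6, 6]
Initialize: arr = [8, 7, 4, 4, 5]
Entering loop: for val, x in zip(data, arr):

After execution: total = 141
141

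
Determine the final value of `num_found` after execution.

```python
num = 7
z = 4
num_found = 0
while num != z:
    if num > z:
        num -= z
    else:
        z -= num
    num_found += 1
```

Let's trace through this code step by step.

Initialize: num = 7
Initialize: z = 4
Initialize: num_found = 0
Entering loop: while num != z:

After execution: num_found = 4
4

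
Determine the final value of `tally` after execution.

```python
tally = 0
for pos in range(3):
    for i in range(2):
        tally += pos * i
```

Let's trace through this code step by step.

Initialize: tally = 0
Entering loop: for pos in range(3):

After execution: tally = 3
3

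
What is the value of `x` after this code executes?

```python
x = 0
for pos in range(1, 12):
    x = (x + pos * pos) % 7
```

Let's trace through this code step by step.

Initialize: x = 0
Entering loop: for pos in range(1, 12):

After execution: x = 2
2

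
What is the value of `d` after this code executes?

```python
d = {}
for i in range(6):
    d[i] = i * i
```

Let's trace through this code step by step.

Initialize: d = {}
Entering loop: for i in range(6):

After execution: d = {0: 0, 1: 1, 2: 4, 3: 9, 4: 16, 5: 25}
{0: 0, 1: 1, 2: 4, 3: 9, 4: 16, 5: 25}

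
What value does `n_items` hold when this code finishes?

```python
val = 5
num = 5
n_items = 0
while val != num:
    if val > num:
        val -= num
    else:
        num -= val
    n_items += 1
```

Let's trace through this code step by step.

Initialize: val = 5
Initialize: num = 5
Initialize: n_items = 0
Entering loop: while val != num:

After execution: n_items = 0
0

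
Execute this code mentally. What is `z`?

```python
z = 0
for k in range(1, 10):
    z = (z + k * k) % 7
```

Let's trace through this code step by step.

Initialize: z = 0
Entering loop: for k in range(1, 10):

After execution: z = 5
5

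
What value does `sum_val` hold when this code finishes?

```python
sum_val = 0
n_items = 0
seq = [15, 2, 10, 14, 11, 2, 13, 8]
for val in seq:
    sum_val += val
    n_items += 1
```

Let's trace through this code step by step.

Initialize: sum_val = 0
Initialize: n_items = 0
Initialize: seq = [15, 2, 10, 14, 11, 2, 13, 8]
Entering loop: for val in seq:

After execution: sum_val = 75
75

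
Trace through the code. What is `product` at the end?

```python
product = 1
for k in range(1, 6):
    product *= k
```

Let's trace through this code step by step.

Initialize: product = 1
Entering loop: for k in range(1, 6):

After execution: product = 120
120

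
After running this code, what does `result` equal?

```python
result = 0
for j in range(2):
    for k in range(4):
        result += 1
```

Let's trace through this code step by step.

Initialize: result = 0
Entering loop: for j in range(2):

After execution: result = 8
8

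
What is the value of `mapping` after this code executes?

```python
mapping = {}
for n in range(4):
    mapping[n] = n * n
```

Let's trace through this code step by step.

Initialize: mapping = {}
Entering loop: for n in range(4):

After execution: mapping = {0: 0, 1: 1, 2: 4, 3: 9}
{0: 0, 1: 1, 2: 4, 3: 9}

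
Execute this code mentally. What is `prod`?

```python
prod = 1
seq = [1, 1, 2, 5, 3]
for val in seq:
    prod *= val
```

Let's trace through this code step by step.

Initialize: prod = 1
Initialize: seq = [1, 1, 2, 5, 3]
Entering loop: for val in seq:

After execution: prod = 30
30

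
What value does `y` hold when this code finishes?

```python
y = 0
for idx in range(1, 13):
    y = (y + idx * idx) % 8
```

Let's trace through this code step by step.

Initialize: y = 0
Entering loop: for idx in range(1, 13):

After execution: y = 2
2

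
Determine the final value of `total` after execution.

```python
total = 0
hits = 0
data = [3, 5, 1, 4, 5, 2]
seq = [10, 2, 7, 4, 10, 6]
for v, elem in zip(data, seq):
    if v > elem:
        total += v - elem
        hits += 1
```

Let's trace through this code step by step.

Initialize: total = 0
Initialize: hits = 0
Initialize: data = [3, 5, 1, 4, 5, 2]
Initialize: seq = [10, 2, 7, 4, 10, 6]
Entering loop: for v, elem in zip(data, seq):

After execution: total = 3
3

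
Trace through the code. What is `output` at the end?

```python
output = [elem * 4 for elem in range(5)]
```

Let's trace through this code step by step.

Initialize: output = [elem * 4 for elem in range(5)]

After execution: output = [0, 4, 8, 12, 16]
[0, 4, 8, 12, 16]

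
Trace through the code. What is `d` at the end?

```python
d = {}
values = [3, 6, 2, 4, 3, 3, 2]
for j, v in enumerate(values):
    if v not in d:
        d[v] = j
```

Let's trace through this code step by step.

Initialize: d = {}
Initialize: values = [3, 6, 2, 4, 3, 3, 2]
Entering loop: for j, v in enumerate(values):

After execution: d = {3: 0, 6: 1, 2: 2, 4: 3}
{3: 0, 6: 1, 2: 2, 4: 3}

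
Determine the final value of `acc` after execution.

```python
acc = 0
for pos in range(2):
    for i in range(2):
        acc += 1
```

Let's trace through this code step by step.

Initialize: acc = 0
Entering loop: for pos in range(2):

After execution: acc = 4
4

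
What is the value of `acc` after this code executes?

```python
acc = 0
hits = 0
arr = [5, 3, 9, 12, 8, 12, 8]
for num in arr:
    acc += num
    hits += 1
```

Let's trace through this code step by step.

Initialize: acc = 0
Initialize: hits = 0
Initialize: arr = [5, 3, 9, 12, 8, 12, 8]
Entering loop: for num in arr:

After execution: acc = 57
57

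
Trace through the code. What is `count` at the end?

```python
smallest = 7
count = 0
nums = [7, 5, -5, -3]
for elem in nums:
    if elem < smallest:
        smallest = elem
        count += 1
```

Let's trace through this code step by step.

Initialize: smallest = 7
Initialize: count = 0
Initialize: nums = [7, 5, -5, -3]
Entering loop: for elem in nums:

After execution: count = 2
2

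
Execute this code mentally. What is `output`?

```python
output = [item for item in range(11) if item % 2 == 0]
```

Let's trace through this code step by step.

Initialize: output = [item for item in range(11) if item % 2 == 0]

After execution: output = [0, 2, 4, 6, 8, 10]
[0, 2, 4, 6, 8, 10]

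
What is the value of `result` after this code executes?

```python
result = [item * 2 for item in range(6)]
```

Let's trace through this code step by step.

Initialize: result = [item * 2 for item in range(6)]

After execution: result = [0, 2, 4, 6, 8, 10]
[0, 2, 4, 6, 8, 10]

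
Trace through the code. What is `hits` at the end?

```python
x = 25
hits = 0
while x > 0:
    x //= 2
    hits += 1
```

Let's trace through this code step by step.

Initialize: x = 25
Initialize: hits = 0
Entering loop: while x > 0:

After execution: hits = 5
5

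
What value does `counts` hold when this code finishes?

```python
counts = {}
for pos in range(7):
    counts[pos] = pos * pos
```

Let's trace through this code step by step.

Initialize: counts = {}
Entering loop: for pos in range(7):

After execution: counts = {0: 0, 1: 1, 2: 4, 3: 9, 4: 16, 5: 25, 6: 36}
{0: 0, 1: 1, 2: 4, 3: 9, 4: 16, 5: 25, 6: 36}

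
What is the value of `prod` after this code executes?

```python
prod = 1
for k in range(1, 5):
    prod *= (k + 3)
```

Let's trace through this code step by step.

Initialize: prod = 1
Entering loop: for k in range(1, 5):

After execution: prod = 840
840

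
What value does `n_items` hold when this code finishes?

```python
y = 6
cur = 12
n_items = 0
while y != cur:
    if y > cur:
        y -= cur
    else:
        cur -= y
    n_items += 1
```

Let's trace through this code step by step.

Initialize: y = 6
Initialize: cur = 12
Initialize: n_items = 0
Entering loop: while y != cur:

After execution: n_items = 1
1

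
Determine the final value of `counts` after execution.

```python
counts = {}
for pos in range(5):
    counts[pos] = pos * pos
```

Let's trace through this code step by step.

Initialize: counts = {}
Entering loop: for pos in range(5):

After execution: counts = {0: 0, 1: 1, 2: 4, 3: 9, 4: 16}
{0: 0, 1: 1, 2: 4, 3: 9, 4: 16}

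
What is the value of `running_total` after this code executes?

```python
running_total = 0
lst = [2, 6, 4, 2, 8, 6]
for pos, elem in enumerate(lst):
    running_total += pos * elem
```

Let's trace through this code step by step.

Initialize: running_total = 0
Initialize: lst = [2, 6, 4, 2, 8, 6]
Entering loop: for pos, elem in enumerate(lst):

After execution: running_total = 82
82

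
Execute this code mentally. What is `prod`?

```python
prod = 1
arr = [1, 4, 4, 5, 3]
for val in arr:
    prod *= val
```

Let's trace through this code step by step.

Initialize: prod = 1
Initialize: arr = [1, 4, 4, 5, 3]
Entering loop: for val in arr:

After execution: prod = 240
240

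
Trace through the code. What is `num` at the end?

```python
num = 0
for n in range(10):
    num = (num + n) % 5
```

Let's trace through this code step by step.

Initialize: num = 0
Entering loop: for n in range(10):

After execution: num = 0
0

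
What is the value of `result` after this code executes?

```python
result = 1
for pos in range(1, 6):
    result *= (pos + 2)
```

Let's trace through this code step by step.

Initialize: result = 1
Entering loop: for pos in range(1, 6):

After execution: result = 2520
2520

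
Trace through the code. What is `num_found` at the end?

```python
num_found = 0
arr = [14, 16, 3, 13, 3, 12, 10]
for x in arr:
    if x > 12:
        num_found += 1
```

Let's trace through this code step by step.

Initialize: num_found = 0
Initialize: arr = [14, 16, 3, 13, 3, 12, 10]
Entering loop: for x in arr:

After execution: num_found = 3
3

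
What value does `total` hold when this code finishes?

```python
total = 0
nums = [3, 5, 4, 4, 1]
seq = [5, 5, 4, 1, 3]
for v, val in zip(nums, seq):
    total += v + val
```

Let's trace through this code step by step.

Initialize: total = 0
Initialize: nums = [3, 5, 4, 4, 1]
Initialize: seq = [5, 5, 4, 1, 3]
Entering loop: for v, val in zip(nums, seq):

After execution: total = 35
35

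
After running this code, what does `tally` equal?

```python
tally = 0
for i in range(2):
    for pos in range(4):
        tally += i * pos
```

Let's trace through this code step by step.

Initialize: tally = 0
Entering loop: for i in range(2):

After execution: tally = 6
6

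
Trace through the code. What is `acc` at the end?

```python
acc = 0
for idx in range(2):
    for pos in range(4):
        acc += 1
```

Let's trace through this code step by step.

Initialize: acc = 0
Entering loop: for idx in range(2):

After execution: acc = 8
8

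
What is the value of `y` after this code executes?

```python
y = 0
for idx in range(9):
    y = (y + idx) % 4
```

Let's trace through this code step by step.

Initialize: y = 0
Entering loop: for idx in range(9):

After execution: y = 0
0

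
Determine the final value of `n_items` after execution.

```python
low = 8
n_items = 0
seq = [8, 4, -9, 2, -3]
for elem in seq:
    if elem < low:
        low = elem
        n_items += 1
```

Let's trace through this code step by step.

Initialize: low = 8
Initialize: n_items = 0
Initialize: seq = [8, 4, -9, 2, -3]
Entering loop: for elem in seq:

After execution: n_items = 2
2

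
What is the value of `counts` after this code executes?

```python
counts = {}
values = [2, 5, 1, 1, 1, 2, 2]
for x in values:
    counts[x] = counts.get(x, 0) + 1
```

Let's trace through this code step by step.

Initialize: counts = {}
Initialize: values = [2, 5, 1, 1, 1, 2, 2]
Entering loop: for x in values:

After execution: counts = {2: 3, 5: 1, 1: 3}
{2: 3, 5: 1, 1: 3}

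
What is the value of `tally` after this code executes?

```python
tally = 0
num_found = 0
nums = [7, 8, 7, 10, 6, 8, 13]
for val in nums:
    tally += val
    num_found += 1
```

Let's trace through this code step by step.

Initialize: tally = 0
Initialize: num_found = 0
Initialize: nums = [7, 8, 7, 10, 6, 8, 13]
Entering loop: for val in nums:

After execution: tally = 59
59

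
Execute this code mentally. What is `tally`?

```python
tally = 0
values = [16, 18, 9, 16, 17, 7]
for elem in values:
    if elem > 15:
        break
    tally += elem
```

Let's trace through this code step by step.

Initialize: tally = 0
Initialize: values = [16, 18, 9, 16, 17, 7]
Entering loop: for elem in values:

After execution: tally = 0
0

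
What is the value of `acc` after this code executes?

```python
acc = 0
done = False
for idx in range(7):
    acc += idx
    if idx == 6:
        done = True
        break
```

Let's trace through this code step by step.

Initialize: acc = 0
Initialize: done = False
Entering loop: for idx in range(7):

After execution: acc = 21
21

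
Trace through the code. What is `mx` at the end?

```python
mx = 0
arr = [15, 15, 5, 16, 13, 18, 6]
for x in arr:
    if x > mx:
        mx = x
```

Let's trace through this code step by step.

Initialize: mx = 0
Initialize: arr = [15, 15, 5, 16, 13, 18, 6]
Entering loop: for x in arr:

After execution: mx = 18
18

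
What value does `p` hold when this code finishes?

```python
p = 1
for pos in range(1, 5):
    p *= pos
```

Let's trace through this code step by step.

Initialize: p = 1
Entering loop: for pos in range(1, 5):

After execution: p = 24
24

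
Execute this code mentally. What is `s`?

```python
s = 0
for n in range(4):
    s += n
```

Let's trace through this code step by step.

Initialize: s = 0
Entering loop: for n in range(4):

After execution: s = 6
6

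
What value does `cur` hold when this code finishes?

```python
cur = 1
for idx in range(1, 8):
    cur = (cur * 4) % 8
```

Let's trace through this code step by step.

Initialize: cur = 1
Entering loop: for idx in range(1, 8):

After execution: cur = 0
0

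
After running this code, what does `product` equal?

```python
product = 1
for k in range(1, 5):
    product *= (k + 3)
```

Let's trace through this code step by step.

Initialize: product = 1
Entering loop: for k in range(1, 5):

After execution: product = 840
840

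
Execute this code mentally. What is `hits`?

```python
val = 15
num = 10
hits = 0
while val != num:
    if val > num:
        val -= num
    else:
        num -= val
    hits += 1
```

Let's trace through this code step by step.

Initialize: val = 15
Initialize: num = 10
Initialize: hits = 0
Entering loop: while val != num:

After execution: hits = 2
2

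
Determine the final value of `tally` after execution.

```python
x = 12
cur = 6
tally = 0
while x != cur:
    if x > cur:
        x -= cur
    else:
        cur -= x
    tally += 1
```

Let's trace through this code step by step.

Initialize: x = 12
Initialize: cur = 6
Initialize: tally = 0
Entering loop: while x != cur:

After execution: tally = 1
1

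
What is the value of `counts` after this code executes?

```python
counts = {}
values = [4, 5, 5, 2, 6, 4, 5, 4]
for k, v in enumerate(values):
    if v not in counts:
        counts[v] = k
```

Let's trace through this code step by step.

Initialize: counts = {}
Initialize: values = [4, 5, 5, 2, 6, 4, 5, 4]
Entering loop: for k, v in enumerate(values):

After execution: counts = {4: 0, 5: 1, 2: 3, 6: 4}
{4: 0, 5: 1, 2: 3, 6: 4}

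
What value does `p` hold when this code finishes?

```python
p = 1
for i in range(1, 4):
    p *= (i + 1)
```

Let's trace through this code step by step.

Initialize: p = 1
Entering loop: for i in range(1, 4):

After execution: p = 24
24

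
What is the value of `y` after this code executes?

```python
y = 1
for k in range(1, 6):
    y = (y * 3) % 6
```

Let's trace through this code step by step.

Initialize: y = 1
Entering loop: for k in range(1, 6):

After execution: y = 3
3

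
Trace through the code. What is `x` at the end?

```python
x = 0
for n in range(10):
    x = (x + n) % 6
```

Let's trace through this code step by step.

Initialize: x = 0
Entering loop: for n in range(10):

After execution: x = 3
3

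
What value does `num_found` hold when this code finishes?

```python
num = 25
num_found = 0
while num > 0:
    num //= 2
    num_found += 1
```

Let's trace through this code step by step.

Initialize: num = 25
Initialize: num_found = 0
Entering loop: while num > 0:

After execution: num_found = 5
5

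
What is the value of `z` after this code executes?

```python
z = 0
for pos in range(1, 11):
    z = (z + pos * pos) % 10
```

Let's trace through this code step by step.

Initialize: z = 0
Entering loop: for pos in range(1, 11):

After execution: z = 5
5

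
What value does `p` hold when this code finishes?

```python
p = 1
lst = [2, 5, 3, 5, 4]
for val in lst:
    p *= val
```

Let's trace through this code step by step.

Initialize: p = 1
Initialize: lst = [2, 5, 3, 5, 4]
Entering loop: for val in lst:

After execution: p = 600
600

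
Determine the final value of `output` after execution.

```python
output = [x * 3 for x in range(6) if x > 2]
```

Let's trace through this code step by step.

Initialize: output = [x * 3 for x in range(6) if x > 2]

After execution: output = [9, 12, 15]
[9, 12, 15]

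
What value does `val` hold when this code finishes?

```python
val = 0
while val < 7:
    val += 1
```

Let's trace through this code step by step.

Initialize: val = 0
Entering loop: while val < 7:

After execution: val = 7
7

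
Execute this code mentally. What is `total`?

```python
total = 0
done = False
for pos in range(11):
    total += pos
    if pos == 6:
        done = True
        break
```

Let's trace through this code step by step.

Initialize: total = 0
Initialize: done = False
Entering loop: for pos in range(11):

After execution: total = 21
21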